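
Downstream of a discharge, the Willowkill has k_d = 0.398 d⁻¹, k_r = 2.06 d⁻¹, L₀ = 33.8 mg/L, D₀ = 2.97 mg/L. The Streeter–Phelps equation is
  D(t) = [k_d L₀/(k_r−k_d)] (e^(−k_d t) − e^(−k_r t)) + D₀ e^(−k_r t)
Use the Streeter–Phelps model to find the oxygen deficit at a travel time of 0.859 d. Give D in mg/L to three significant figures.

k_d L₀/(k_r−k_d) = 0.398×33.8/(2.06−0.398) = 13.45/1.662 = 8.094 mg/L.
e^(−k_d t) = e^(−0.398×0.8590) = 0.7104; e^(−k_r t) = e^(−2.06×0.8590) = 0.1704.
D = 8.094 × (0.7104 − 0.1704) + 2.97 × 0.1704 = 4.371 + 0.5061 = 4.877 mg/L.

D ≈ 4.88 mg/L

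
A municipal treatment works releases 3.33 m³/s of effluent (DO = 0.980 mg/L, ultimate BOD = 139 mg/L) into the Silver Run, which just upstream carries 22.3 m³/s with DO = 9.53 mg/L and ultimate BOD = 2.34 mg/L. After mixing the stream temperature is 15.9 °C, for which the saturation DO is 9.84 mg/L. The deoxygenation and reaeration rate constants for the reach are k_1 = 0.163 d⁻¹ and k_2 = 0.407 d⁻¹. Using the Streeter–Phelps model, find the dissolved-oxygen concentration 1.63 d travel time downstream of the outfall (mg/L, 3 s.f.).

DO ≈ 5.73 mg/L

Mixed DO = (22.3×9.53 + 3.33×0.980)/(22.3+3.33) = 215.8/25.63 = 8.419 mg/L.
Mixed L₀ = (22.3×2.34 + 3.33×139)/(25.63) = 515.1/25.63 = 20.10 mg/L.
Initial deficit D₀ = C_s − DO₀ = 9.84 − 8.419 = 1.421 mg/L.
D(1.63) = [0.163×20.10/(0.407−0.163)](e^(−0.163×1.63) − e^(−0.407×1.63)) + 1.421 e^(−0.407×1.63)
= 13.42 × (0.7667 − 0.5151) + 1.421 × 0.5151 = 4.109 mg/L.
DO = 9.84 − 4.109 = 5.731 mg/L.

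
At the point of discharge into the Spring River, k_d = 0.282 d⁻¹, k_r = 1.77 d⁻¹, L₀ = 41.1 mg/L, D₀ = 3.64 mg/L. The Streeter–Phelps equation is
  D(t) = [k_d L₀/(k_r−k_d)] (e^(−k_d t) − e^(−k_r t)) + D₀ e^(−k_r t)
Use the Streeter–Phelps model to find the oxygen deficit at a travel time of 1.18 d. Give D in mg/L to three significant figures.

k_d L₀/(k_r−k_d) = 0.282×41.1/(1.77−0.282) = 11.59/1.488 = 7.789 mg/L.
e^(−k_d t) = e^(−0.282×1.180) = 0.7169; e^(−k_r t) = e^(−1.77×1.180) = 0.1239.
D = 7.789 × (0.7169 − 0.1239) + 3.64 × 0.1239 = 4.620 + 0.4509 = 5.070 mg/L.

D ≈ 5.07 mg/L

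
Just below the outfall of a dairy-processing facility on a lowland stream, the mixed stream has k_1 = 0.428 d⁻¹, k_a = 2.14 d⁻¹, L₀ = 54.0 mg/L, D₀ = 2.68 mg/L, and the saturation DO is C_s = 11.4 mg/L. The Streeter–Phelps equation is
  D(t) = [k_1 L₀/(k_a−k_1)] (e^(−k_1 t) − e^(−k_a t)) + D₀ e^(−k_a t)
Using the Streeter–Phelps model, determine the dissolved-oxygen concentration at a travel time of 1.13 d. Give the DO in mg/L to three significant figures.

DO ≈ 4.04 mg/L

k_1 L₀/(k_a−k_1) = 0.428×54.0/(2.14−0.428) = 23.11/1.712 = 13.50 mg/L.
e^(−k_1 t) = e^(−0.428×1.130) = 0.6165; e^(−k_a t) = e^(−2.14×1.130) = 0.08908.
D = 13.50 × (0.6165 − 0.08908) + 2.68 × 0.08908 = 7.121 + 0.2387 = 7.359 mg/L.
DO = C_s − D = 11.4 − 7.359 = 4.041 mg/L.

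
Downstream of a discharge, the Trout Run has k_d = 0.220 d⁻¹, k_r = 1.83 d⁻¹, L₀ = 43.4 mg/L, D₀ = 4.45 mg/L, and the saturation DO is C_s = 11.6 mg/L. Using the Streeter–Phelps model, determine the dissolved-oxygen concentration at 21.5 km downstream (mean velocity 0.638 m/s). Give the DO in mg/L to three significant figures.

Travel time t = x/v = 21.5 km / (0.638 m/s) = 21500 m / 0.638 m/s = 33700 s = 0.3900 d.
k_d L₀/(k_r−k_d) = 0.220×43.4/(1.83−0.220) = 9.548/1.610 = 5.930 mg/L.
e^(−k_d t) = e^(−0.220×0.3900) = 0.9178; e^(−k_r t) = e^(−1.83×0.3900) = 0.4898.
D = 5.930 × (0.9178 − 0.4898) + 4.45 × 0.4898 = 2.538 + 2.180 = 4.718 mg/L.
DO = C_s − D = 11.6 − 4.718 = 6.882 mg/L.

DO ≈ 6.88 mg/L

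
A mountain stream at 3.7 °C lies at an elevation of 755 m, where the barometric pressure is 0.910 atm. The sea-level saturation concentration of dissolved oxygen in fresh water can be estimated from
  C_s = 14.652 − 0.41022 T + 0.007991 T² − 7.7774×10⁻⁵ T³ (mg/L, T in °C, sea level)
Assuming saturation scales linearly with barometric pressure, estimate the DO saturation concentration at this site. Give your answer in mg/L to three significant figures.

At sea level: C_s = 14.652 − 0.41022×3.7 + 0.007991×3.7² − 7.7774×10⁻⁵×3.7³ = 13.24 mg/L.
Pressure correction: C_s' = 13.24 × 0.910 = 12.05 mg/L.

C_s ≈ 12.0 mg/L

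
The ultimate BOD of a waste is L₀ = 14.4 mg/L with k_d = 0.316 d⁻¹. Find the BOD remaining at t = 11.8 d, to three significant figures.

L_t = L₀ e^(−k_d t) = 14.4 × e^(−0.316×11.8) = 14.4 × 0.02402 = 0.3459 mg/L.

L ≈ 0.346 mg/L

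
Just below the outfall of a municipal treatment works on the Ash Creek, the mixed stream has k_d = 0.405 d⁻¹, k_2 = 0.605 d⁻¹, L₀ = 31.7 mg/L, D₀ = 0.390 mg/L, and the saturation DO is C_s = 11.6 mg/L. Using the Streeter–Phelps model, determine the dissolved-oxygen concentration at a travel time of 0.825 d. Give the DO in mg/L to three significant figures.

k_d L₀/(k_2−k_d) = 0.405×31.7/(0.605−0.405) = 12.84/0.2000 = 64.19 mg/L.
e^(−k_d t) = e^(−0.405×0.8250) = 0.7160; e^(−k_2 t) = e^(−0.605×0.8250) = 0.6071.
D = 64.19 × (0.7160 − 0.6071) + 0.390 × 0.6071 = 6.991 + 0.2368 = 7.227 mg/L.
DO = C_s − D = 11.6 − 7.227 = 4.373 mg/L.

DO ≈ 4.37 mg/L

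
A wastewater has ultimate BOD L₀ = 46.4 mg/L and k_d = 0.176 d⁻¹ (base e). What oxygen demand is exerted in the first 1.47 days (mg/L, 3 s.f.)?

y_t = L₀(1 − e^(−k_d t)) = 46.4 × (1 − e^(−0.176×1.47))
= 46.4 × (1 − 0.7720) = 46.4 × 0.2280 = 10.58 mg/L.

y ≈ 10.6 mg/L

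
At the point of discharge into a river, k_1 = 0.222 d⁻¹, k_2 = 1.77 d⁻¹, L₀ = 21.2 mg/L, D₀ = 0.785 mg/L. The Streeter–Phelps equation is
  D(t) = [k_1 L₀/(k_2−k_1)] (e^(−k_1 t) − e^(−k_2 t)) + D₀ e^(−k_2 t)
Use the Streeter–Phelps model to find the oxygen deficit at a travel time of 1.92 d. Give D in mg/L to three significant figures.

k_1 L₀/(k_2−k_1) = 0.222×21.2/(1.77−0.222) = 4.706/1.548 = 3.040 mg/L.
e^(−k_1 t) = e^(−0.222×1.920) = 0.6530; e^(−k_2 t) = e^(−1.77×1.920) = 0.03343.
D = 3.040 × (0.6530 − 0.03343) + 0.785 × 0.03343 = 1.884 + 0.02624 = 1.910 mg/L.

D ≈ 1.91 mg/L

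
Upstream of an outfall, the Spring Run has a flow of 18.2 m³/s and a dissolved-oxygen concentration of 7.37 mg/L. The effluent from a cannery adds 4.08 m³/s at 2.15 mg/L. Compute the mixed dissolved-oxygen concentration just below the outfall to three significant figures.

Flow-weighted mixing: C = (Q_r C_r + Q_w C_w)/(Q_r + Q_w)
= (18.2×7.37 + 4.08×2.15)/(18.2 + 4.08) = 142.9/22.28 = 6.414 mg/L.

6.41 mg/L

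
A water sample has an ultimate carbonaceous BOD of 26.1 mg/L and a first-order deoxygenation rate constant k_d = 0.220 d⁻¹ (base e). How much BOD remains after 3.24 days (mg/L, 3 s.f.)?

L_t = L₀ e^(−k_d t) = 26.1 × e^(−0.220×3.24) = 26.1 × 0.4903 = 12.80 mg/L.

L ≈ 12.8 mg/L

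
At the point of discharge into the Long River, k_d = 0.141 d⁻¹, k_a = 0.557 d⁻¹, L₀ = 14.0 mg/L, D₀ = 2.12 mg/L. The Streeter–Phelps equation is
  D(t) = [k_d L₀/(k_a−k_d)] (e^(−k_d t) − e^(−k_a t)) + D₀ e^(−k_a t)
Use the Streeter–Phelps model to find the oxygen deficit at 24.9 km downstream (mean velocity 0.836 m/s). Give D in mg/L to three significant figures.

D ≈ 2.35 mg/L

Travel time t = x/v = 24.9 km / (0.836 m/s) = 24900 m / 0.836 m/s = 29780 s = 0.3447 d.
k_d L₀/(k_a−k_d) = 0.141×14.0/(0.557−0.141) = 1.974/0.4160 = 4.745 mg/L.
e^(−k_d t) = e^(−0.141×0.3447) = 0.9526; e^(−k_a t) = e^(−0.557×0.3447) = 0.8253.
D = 4.745 × (0.9526 − 0.8253) + 2.12 × 0.8253 = 0.6039 + 1.750 = 2.354 mg/L.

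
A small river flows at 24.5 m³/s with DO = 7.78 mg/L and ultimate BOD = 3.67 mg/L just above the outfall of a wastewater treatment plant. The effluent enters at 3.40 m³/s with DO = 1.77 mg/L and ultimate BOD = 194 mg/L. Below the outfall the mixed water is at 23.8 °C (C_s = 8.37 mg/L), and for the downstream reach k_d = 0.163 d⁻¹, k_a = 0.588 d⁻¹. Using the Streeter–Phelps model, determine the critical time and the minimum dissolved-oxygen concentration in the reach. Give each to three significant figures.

t_c ≈ 2.70 d; minimum DO ≈ 3.57 mg/L

Mixed DO = (24.5×7.78 + 3.40×1.77)/(24.5+3.40) = 196.6/27.90 = 7.048 mg/L.
Mixed L₀ = (24.5×3.67 + 3.40×194)/(27.90) = 749.5/27.90 = 26.86 mg/L.
Initial deficit D₀ = C_s − DO₀ = 8.37 − 7.048 = 1.322 mg/L.
t_c = (1/0.4250) ln[(0.588/0.163)(1 − 1.322×0.4250/(0.163×26.86))] = 2.353 × ln(3.144) = 2.696 d.
D_c = (0.163/0.588) × 26.86 × e^(−0.163×2.696) = 0.2772 × 26.86 × 0.6444 = 4.799 mg/L.
Minimum DO = 8.37 − 4.799 = 3.571 mg/L.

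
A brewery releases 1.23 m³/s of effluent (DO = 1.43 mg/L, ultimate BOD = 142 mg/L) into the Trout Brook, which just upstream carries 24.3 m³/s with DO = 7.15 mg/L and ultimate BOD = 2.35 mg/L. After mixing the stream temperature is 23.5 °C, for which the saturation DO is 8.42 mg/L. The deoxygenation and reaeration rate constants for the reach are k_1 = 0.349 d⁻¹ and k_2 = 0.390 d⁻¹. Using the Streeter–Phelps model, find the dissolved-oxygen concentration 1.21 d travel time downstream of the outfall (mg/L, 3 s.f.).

DO ≈ 5.00 mg/L

Mixed DO = (24.3×7.15 + 1.23×1.43)/(24.3+1.23) = 175.5/25.53 = 6.874 mg/L.
Mixed L₀ = (24.3×2.35 + 1.23×142)/(25.53) = 231.8/25.53 = 9.078 mg/L.
Initial deficit D₀ = C_s − DO₀ = 8.42 − 6.874 = 1.546 mg/L.
D(1.21) = [0.349×9.078/(0.390−0.349)](e^(−0.349×1.21) − e^(−0.390×1.21)) + 1.546 e^(−0.390×1.21)
= 77.27 × (0.6555 − 0.6238) + 1.546 × 0.6238 = 3.416 mg/L.
DO = 8.42 − 3.416 = 5.004 mg/L.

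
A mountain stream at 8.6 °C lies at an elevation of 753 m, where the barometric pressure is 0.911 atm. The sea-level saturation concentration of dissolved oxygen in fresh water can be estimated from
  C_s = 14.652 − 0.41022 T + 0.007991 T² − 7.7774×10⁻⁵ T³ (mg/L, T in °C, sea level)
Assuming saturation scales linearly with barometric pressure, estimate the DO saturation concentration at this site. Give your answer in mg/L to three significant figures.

At sea level: C_s = 14.652 − 0.41022×8.6 + 0.007991×8.6² − 7.7774×10⁻⁵×8.6³ = 11.67 mg/L.
Pressure correction: C_s' = 11.67 × 0.911 = 10.63 mg/L.

C_s ≈ 10.6 mg/L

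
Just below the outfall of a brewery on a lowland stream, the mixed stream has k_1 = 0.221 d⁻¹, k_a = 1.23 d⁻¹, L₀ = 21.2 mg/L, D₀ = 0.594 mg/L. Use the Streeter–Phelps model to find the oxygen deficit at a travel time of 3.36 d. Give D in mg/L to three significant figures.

k_1 L₀/(k_a−k_1) = 0.221×21.2/(1.23−0.221) = 4.685/1.009 = 4.643 mg/L.
e^(−k_1 t) = e^(−0.221×3.360) = 0.4759; e^(−k_a t) = e^(−1.23×3.360) = 0.01604.
D = 4.643 × (0.4759 − 0.01604) + 0.594 × 0.01604 = 2.135 + 0.009527 = 2.145 mg/L.

D ≈ 2.14 mg/L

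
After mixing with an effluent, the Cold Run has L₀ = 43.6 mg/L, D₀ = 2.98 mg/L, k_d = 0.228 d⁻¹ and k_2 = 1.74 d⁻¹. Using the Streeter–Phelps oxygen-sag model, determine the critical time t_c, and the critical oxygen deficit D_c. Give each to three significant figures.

t_c = [1/(k_2−k_d)] ln[(k_2/k_d)(1 − D₀(k_2−k_d)/(k_d L₀))]
= [1/(1.74−0.228)] ln[(1.74/0.228)(1 − 2.98×1.512/(0.228×43.6))]
= (1/1.512) ln[7.632 × 0.5467] = 0.6614 × ln(4.172) = 0.6614 × 1.429 = 0.9448 d.
L(t_c) = L₀ e^(−k_d t_c) = 43.6 × 0.8062 = 35.15 mg/L, and at the critical point k_2 D_c = k_d L, so D_c = (0.228/1.74) × 35.15 = 4.606 mg/L.

t_c ≈ 0.945 d; D_c ≈ 4.61 mg/L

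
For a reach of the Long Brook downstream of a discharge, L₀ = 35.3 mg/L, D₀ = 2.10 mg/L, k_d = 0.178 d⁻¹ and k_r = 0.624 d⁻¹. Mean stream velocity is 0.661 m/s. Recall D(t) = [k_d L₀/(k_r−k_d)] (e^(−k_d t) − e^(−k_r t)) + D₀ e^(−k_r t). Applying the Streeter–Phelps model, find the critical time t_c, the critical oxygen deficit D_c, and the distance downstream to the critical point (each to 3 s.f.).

With k_r/k_d = 3.506 and 1 − D₀(k_r−k_d)/(k_d L₀) = 0.8509,
t_c = ln(3.506 × 0.8509) / (0.624 − 0.178) = ln(2.983) / 0.4460 = 1.093/0.4460 = 2.451 d.
L(t_c) = L₀ e^(−k_d t_c) = 35.3 × 0.6465 = 22.82 mg/L, and at the critical point k_r D_c = k_d L, so D_c = (0.178/0.624) × 22.82 = 6.510 mg/L.
x_c = v t_c = 0.661 m/s × 2.451 d × 86400 s/d = 140000 m ≈ 140 km.

t_c ≈ 2.45 d; D_c ≈ 6.51 mg/L; x_c ≈ 140 km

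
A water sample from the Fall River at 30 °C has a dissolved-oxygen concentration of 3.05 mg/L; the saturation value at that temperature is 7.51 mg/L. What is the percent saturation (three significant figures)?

40.6 % saturation

% saturation = C/C_s × 100 = 3.05/7.51 × 100 = 40.6 %.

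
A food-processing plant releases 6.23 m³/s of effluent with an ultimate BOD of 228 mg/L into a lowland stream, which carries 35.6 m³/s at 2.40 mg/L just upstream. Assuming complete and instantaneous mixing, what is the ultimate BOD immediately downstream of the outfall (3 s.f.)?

36.0 mg/L

Flow-weighted mixing: C = (Q_r C_r + Q_w C_w)/(Q_r + Q_w)
= (35.6×2.40 + 6.23×228)/(35.6 + 6.23) = 1506/41.83 = 36.00 mg/L.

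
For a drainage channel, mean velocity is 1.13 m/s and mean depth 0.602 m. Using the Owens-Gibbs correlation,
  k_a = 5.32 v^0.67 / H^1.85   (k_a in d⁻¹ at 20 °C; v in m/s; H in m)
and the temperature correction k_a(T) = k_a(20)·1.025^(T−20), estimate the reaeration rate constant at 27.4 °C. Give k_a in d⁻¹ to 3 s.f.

k_a ≈ 17.7 d⁻¹

k_a(20) = 5.32 × 1.13^0.67 / 0.602^1.85 = 5.32 × 1.085 / 0.3911 = 14.76 d⁻¹.
k_a(27.4) = 14.76 × 1.025^(27.4−20) = 14.76 × 1.200 = 17.72 d⁻¹.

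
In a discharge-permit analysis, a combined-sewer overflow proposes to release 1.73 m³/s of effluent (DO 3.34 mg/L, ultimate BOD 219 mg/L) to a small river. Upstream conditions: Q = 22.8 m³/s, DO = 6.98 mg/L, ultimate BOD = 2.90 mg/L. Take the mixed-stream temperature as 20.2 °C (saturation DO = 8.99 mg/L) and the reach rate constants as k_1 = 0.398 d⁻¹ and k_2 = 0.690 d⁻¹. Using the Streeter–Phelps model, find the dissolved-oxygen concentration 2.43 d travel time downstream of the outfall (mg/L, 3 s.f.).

Mixed DO = (22.8×6.98 + 1.73×3.34)/(22.8+1.73) = 164.9/24.53 = 6.723 mg/L.
Mixed L₀ = (22.8×2.90 + 1.73×219)/(24.53) = 445.0/24.53 = 18.14 mg/L.
Initial deficit D₀ = C_s − DO₀ = 8.99 − 6.723 = 2.267 mg/L.
D(2.43) = [0.398×18.14/(0.690−0.398)](e^(−0.398×2.43) − e^(−0.690×2.43)) + 2.267 e^(−0.690×2.43)
= 24.73 × (0.3802 − 0.1870) + 2.267 × 0.1870 = 5.200 mg/L.
DO = 8.99 − 5.200 = 3.790 mg/L.

DO ≈ 3.79 mg/L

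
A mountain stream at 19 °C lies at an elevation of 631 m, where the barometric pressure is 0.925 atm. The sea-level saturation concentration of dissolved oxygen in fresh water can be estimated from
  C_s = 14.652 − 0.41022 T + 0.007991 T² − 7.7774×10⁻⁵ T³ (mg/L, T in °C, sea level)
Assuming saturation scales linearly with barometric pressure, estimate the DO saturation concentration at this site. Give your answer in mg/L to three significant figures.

At sea level: C_s = 14.652 − 0.41022×19 + 0.007991×19² − 7.7774×10⁻⁵×19³ = 9.209 mg/L.
Pressure correction: C_s' = 9.209 × 0.925 = 8.518 mg/L.

C_s ≈ 8.52 mg/L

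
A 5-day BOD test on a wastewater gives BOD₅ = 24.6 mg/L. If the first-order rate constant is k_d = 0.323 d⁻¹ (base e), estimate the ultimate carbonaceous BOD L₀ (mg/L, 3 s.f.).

L₀ ≈ 30.7 mg/L

BOD₅ = L₀(1 − e^(−5k_d)) ⇒ L₀ = BOD₅ / (1 − e^(−5×0.323))
= 24.6 / (1 − 0.1989) = 24.6 / 0.8011 = 30.71 mg/L.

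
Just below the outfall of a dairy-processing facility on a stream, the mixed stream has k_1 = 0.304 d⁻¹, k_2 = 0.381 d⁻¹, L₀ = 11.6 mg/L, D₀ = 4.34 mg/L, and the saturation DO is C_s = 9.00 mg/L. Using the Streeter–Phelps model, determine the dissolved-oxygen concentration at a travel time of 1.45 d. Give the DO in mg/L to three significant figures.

DO ≈ 3.39 mg/L

k_1 L₀/(k_2−k_1) = 0.304×11.6/(0.381−0.304) = 3.526/0.07700 = 45.80 mg/L.
e^(−k_1 t) = e^(−0.304×1.450) = 0.6435; e^(−k_2 t) = e^(−0.381×1.450) = 0.5755.
D = 45.80 × (0.6435 − 0.5755) + 4.34 × 0.5755 = 3.113 + 2.498 = 5.611 mg/L.
DO = C_s − D = 9.00 − 5.611 = 3.389 mg/L.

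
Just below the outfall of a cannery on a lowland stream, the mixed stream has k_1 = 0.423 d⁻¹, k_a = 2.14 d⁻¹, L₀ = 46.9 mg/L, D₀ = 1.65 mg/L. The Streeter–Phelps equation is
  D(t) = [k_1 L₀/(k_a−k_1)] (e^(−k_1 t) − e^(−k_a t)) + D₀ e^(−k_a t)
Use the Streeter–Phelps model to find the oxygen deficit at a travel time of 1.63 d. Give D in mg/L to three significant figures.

k_1 L₀/(k_a−k_1) = 0.423×46.9/(2.14−0.423) = 19.84/1.717 = 11.55 mg/L.
e^(−k_1 t) = e^(−0.423×1.630) = 0.5018; e^(−k_a t) = e^(−2.14×1.630) = 0.03056.
D = 11.55 × (0.5018 − 0.03056) + 1.65 × 0.03056 = 5.445 + 0.05042 = 5.496 mg/L.

D ≈ 5.50 mg/L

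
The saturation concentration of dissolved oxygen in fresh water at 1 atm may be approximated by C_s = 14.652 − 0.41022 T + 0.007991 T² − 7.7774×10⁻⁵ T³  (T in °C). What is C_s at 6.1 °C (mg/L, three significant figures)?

C_s = 14.652 − 0.41022×6.1 + 0.007991×6.1² − 7.7774×10⁻⁵×6.1³ = 12.43 mg/L.

C_s ≈ 12.4 mg/L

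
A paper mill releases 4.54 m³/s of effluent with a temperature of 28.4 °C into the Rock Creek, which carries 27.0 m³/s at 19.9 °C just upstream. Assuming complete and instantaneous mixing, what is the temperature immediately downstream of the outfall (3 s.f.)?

Flow-weighted mixing: C = (Q_r C_r + Q_w C_w)/(Q_r + Q_w)
= (27.0×19.9 + 4.54×28.4)/(27.0 + 4.54) = 666.2/31.54 = 21.12 °C.

21.1 °C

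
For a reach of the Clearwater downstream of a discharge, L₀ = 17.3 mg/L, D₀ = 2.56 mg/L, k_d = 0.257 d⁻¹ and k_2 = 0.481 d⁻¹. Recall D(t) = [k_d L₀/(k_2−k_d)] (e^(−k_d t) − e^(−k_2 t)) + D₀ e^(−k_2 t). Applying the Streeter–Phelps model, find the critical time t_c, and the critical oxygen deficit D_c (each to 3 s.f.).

t_c = [1/(k_2−k_d)] ln[(k_2/k_d)(1 − D₀(k_2−k_d)/(k_d L₀))]
= [1/(0.481−0.257)] ln[(0.481/0.257)(1 − 2.56×0.2240/(0.257×17.3))]
= (1/0.2240) ln[1.872 × 0.8710] = 4.464 × ln(1.630) = 4.464 × 0.4887 = 2.182 d.
L(t_c) = L₀ e^(−k_d t_c) = 17.3 × 0.5708 = 9.875 mg/L, and at the critical point k_2 D_c = k_d L, so D_c = (0.257/0.481) × 9.875 = 5.276 mg/L.

t_c ≈ 2.18 d; D_c ≈ 5.28 mg/L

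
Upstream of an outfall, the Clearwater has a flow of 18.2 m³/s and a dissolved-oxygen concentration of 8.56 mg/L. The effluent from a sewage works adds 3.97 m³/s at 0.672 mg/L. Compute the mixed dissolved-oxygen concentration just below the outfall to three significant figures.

Flow-weighted mixing: C = (Q_r C_r + Q_w C_w)/(Q_r + Q_w)
= (18.2×8.56 + 3.97×0.672)/(18.2 + 3.97) = 158.5/22.17 = 7.147 mg/L.

7.15 mg/L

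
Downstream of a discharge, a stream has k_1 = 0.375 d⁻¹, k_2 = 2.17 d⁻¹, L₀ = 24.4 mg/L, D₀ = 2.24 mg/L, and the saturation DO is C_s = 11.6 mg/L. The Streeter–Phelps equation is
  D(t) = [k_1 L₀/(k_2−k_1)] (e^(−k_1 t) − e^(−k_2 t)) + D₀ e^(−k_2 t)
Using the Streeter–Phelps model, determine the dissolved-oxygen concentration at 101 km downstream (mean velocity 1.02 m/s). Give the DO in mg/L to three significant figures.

DO ≈ 8.52 mg/L

Travel time t = x/v = 101 km / (1.02 m/s) = 101000 m / 1.02 m/s = 99020 s = 1.146 d.
k_1 L₀/(k_2−k_1) = 0.375×24.4/(2.17−0.375) = 9.150/1.795 = 5.097 mg/L.
e^(−k_1 t) = e^(−0.375×1.146) = 0.6507; e^(−k_2 t) = e^(−2.17×1.146) = 0.08316.
D = 5.097 × (0.6507 − 0.08316) + 2.24 × 0.08316 = 2.893 + 0.1863 = 3.079 mg/L.
DO = C_s − D = 11.6 − 3.079 = 8.521 mg/L.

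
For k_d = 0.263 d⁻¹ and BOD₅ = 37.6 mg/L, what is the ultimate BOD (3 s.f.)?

L₀ ≈ 51.4 mg/L

BOD₅ = L₀(1 − e^(−5k_d)) ⇒ L₀ = BOD₅ / (1 − e^(−5×0.263))
= 37.6 / (1 − 0.2685) = 37.6 / 0.7315 = 51.40 mg/L.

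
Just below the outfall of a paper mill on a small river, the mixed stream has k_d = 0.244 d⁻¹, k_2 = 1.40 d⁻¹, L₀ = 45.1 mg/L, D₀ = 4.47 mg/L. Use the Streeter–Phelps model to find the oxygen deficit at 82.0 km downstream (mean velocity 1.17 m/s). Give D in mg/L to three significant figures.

Travel time t = x/v = 82.0 km / (1.17 m/s) = 82000 m / 1.17 m/s = 70090 s = 0.8112 d.
k_d L₀/(k_2−k_d) = 0.244×45.1/(1.40−0.244) = 11.00/1.156 = 9.519 mg/L.
e^(−k_d t) = e^(−0.244×0.8112) = 0.8204; e^(−k_2 t) = e^(−1.40×0.8112) = 0.3212.
D = 9.519 × (0.8204 − 0.3212) + 4.47 × 0.3212 = 4.752 + 1.436 = 6.188 mg/L.

D ≈ 6.19 mg/L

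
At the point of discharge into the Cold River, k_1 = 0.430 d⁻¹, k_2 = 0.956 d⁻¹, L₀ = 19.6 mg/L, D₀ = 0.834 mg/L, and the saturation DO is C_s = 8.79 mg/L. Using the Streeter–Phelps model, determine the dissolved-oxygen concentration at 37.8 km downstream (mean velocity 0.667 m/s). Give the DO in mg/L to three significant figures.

DO ≈ 4.82 mg/L

Travel time t = x/v = 37.8 km / (0.667 m/s) = 37800 m / 0.667 m/s = 56670 s = 0.6559 d.
k_1 L₀/(k_2−k_1) = 0.430×19.6/(0.956−0.430) = 8.428/0.5260 = 16.02 mg/L.
e^(−k_1 t) = e^(−0.430×0.6559) = 0.7542; e^(−k_2 t) = e^(−0.956×0.6559) = 0.5342.
D = 16.02 × (0.7542 − 0.5342) + 0.834 × 0.5342 = 3.526 + 0.4455 = 3.972 mg/L.
DO = C_s − D = 8.79 − 3.972 = 4.818 mg/L.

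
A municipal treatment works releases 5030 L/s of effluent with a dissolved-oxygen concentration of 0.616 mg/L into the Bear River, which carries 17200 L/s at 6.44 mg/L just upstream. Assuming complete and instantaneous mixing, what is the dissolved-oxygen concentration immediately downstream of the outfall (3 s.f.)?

Flow-weighted mixing: C = (Q_r C_r + Q_w C_w)/(Q_r + Q_w)
= (17200×6.44 + 5030×0.616)/(17200 + 5030) = 113900/22230 = 5.122 mg/L.

5.12 mg/L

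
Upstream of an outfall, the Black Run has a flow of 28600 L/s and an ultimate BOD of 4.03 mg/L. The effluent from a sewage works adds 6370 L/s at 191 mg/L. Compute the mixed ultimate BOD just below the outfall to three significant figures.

Flow-weighted mixing: C = (Q_r C_r + Q_w C_w)/(Q_r + Q_w)
= (28600×4.03 + 6370×191)/(28600 + 6370) = 1.332×10^6/34970 = 38.09 mg/L.

38.1 mg/L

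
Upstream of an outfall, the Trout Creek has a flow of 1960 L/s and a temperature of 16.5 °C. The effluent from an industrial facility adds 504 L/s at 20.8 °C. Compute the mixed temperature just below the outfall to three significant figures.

Flow-weighted mixing: C = (Q_r C_r + Q_w C_w)/(Q_r + Q_w)
= (1960×16.5 + 504×20.8)/(1960 + 504) = 42820/2464 = 17.38 °C.

17.4 °C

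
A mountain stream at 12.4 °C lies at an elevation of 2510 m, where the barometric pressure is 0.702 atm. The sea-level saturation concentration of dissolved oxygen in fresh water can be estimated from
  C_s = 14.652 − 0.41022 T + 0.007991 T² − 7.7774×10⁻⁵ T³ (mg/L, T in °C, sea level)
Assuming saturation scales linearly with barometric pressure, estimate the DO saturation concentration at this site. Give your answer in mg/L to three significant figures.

C_s ≈ 7.47 mg/L

At sea level: C_s = 14.652 − 0.41022×12.4 + 0.007991×12.4² − 7.7774×10⁻⁵×12.4³ = 10.65 mg/L.
Pressure correction: C_s' = 10.65 × 0.702 = 7.473 mg/L.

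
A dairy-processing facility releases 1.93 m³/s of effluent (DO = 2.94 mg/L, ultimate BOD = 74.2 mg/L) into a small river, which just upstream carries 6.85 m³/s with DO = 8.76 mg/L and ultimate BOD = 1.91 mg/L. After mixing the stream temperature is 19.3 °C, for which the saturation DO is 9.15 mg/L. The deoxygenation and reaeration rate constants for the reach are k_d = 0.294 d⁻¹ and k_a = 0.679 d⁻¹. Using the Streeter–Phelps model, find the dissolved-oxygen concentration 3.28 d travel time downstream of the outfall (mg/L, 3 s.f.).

DO ≈ 5.25 mg/L

Mixed DO = (6.85×8.76 + 1.93×2.94)/(6.85+1.93) = 65.68/8.780 = 7.481 mg/L.
Mixed L₀ = (6.85×1.91 + 1.93×74.2)/(8.780) = 156.3/8.780 = 17.80 mg/L.
Initial deficit D₀ = C_s − DO₀ = 9.15 − 7.481 = 1.669 mg/L.
D(3.28) = [0.294×17.80/(0.679−0.294)](e^(−0.294×3.28) − e^(−0.679×3.28)) + 1.669 e^(−0.679×3.28)
= 13.59 × (0.3812 − 0.1078) + 1.669 × 0.1078 = 3.896 mg/L.
DO = 9.15 − 3.896 = 5.254 mg/L.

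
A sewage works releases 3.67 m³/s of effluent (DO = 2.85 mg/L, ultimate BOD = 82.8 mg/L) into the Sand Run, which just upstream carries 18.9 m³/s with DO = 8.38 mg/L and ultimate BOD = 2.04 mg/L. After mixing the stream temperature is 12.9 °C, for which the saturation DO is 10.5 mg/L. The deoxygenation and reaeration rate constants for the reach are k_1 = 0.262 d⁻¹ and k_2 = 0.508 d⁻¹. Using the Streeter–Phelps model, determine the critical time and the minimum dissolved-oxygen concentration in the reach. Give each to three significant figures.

t_c ≈ 1.85 d; minimum DO ≈ 5.68 mg/L

Mixed DO = (18.9×8.38 + 3.67×2.85)/(18.9+3.67) = 168.8/22.57 = 7.481 mg/L.
Mixed L₀ = (18.9×2.04 + 3.67×82.8)/(22.57) = 342.4/22.57 = 15.17 mg/L.
Initial deficit D₀ = C_s − DO₀ = 10.5 − 7.481 = 3.019 mg/L.
t_c = (1/0.2460) ln[(0.508/0.262)(1 − 3.019×0.2460/(0.262×15.17))] = 4.065 × ln(1.577) = 1.851 d.
D_c = (0.262/0.508) × 15.17 × e^(−0.262×1.851) = 0.5157 × 15.17 × 0.6157 = 4.818 mg/L.
Minimum DO = 10.5 − 4.818 = 5.682 mg/L.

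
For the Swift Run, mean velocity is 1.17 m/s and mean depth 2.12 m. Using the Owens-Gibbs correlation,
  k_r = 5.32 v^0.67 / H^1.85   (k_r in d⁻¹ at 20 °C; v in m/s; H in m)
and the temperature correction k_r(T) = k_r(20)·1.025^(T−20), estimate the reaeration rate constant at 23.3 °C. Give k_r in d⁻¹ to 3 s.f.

k_r ≈ 1.60 d⁻¹

k_r(20) = 5.32 × 1.17^0.67 / 2.12^1.85 = 5.32 × 1.111 / 4.015 = 1.472 d⁻¹.
k_r(23.3) = 1.472 × 1.025^(23.3−20) = 1.472 × 1.085 = 1.597 d⁻¹.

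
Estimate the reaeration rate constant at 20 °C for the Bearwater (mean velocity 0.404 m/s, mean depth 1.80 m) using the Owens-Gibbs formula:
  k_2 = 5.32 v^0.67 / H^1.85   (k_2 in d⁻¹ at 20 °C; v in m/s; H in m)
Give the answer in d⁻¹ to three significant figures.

k_2 ≈ 0.977 d⁻¹

k_2 = 5.32 × 0.404^0.67 / 1.80^1.85 = 5.32 × 0.5448 / 2.967 = 0.9771 d⁻¹.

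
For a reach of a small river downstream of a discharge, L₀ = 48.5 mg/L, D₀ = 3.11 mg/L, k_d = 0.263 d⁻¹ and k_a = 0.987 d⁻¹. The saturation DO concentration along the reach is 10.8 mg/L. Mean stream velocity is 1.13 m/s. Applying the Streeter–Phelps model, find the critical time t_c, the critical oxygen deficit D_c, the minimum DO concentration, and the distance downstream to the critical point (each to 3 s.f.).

t_c ≈ 1.56 d; D_c ≈ 8.58 mg/L; min DO ≈ 2.22 mg/L; x_c ≈ 152 km

t_c = [1/(k_a−k_d)] ln[(k_a/k_d)(1 − D₀(k_a−k_d)/(k_d L₀))]
= [1/(0.987−0.263)] ln[(0.987/0.263)(1 − 3.11×0.7240/(0.263×48.5))]
= (1/0.7240) ln[3.753 × 0.8235] = 1.381 × ln(3.090) = 1.381 × 1.128 = 1.558 d.
L(t_c) = L₀ e^(−k_d t_c) = 48.5 × 0.6637 = 32.19 mg/L, and at the critical point k_a D_c = k_d L, so D_c = (0.263/0.987) × 32.19 = 8.578 mg/L.
Minimum DO = C_s − D_c = 10.8 − 8.578 = 2.222 mg/L.
x_c = v t_c = 1.13 m/s × 1.558 d × 86400 s/d = 152200 m ≈ 152 km.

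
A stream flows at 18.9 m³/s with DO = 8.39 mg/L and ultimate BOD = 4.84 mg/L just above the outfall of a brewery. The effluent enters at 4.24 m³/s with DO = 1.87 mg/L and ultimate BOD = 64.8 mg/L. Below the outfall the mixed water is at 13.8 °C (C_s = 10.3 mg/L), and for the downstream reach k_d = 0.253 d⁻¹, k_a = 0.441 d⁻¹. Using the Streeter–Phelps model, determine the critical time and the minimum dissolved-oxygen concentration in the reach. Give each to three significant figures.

Mixed DO = (18.9×8.39 + 4.24×1.87)/(18.9+4.24) = 166.5/23.14 = 7.195 mg/L.
Mixed L₀ = (18.9×4.84 + 4.24×64.8)/(23.14) = 366.2/23.14 = 15.83 mg/L.
Initial deficit D₀ = C_s − DO₀ = 10.3 − 7.195 = 3.105 mg/L.
t_c = (1/0.1880) ln[(0.441/0.253)(1 − 3.105×0.1880/(0.253×15.83))] = 5.319 × ln(1.489) = 2.118 d.
D_c = (0.253/0.441) × 15.83 × e^(−0.253×2.118) = 0.5737 × 15.83 × 0.5852 = 5.314 mg/L.
Minimum DO = 10.3 − 5.314 = 4.986 mg/L.

t_c ≈ 2.12 d; minimum DO ≈ 4.99 mg/L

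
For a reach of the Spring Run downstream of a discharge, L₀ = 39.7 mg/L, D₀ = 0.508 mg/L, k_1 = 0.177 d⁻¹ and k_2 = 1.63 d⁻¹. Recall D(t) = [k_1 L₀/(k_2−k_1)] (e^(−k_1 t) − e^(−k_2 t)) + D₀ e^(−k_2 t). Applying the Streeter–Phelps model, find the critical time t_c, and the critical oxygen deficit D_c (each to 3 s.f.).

t_c = [1/(k_2−k_1)] ln[(k_2/k_1)(1 − D₀(k_2−k_1)/(k_1 L₀))]
= [1/(1.63−0.177)] ln[(1.63/0.177)(1 − 0.508×1.453/(0.177×39.7))]
= (1/1.453) ln[9.209 × 0.8950] = 0.6882 × ln(8.242) = 0.6882 × 2.109 = 1.452 d.
L(t_c) = L₀ e^(−k_1 t_c) = 39.7 × 0.7734 = 30.70 mg/L, and at the critical point k_2 D_c = k_1 L, so D_c = (0.177/1.63) × 30.70 = 3.334 mg/L.

t_c ≈ 1.45 d; D_c ≈ 3.33 mg/L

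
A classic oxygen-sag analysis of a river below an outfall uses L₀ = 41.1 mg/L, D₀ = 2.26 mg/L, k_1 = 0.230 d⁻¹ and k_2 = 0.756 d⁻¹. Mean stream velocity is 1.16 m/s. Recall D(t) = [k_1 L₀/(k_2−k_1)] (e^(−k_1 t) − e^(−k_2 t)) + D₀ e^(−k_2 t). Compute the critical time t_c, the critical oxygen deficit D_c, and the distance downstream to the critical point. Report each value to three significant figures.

t_c ≈ 2.01 d; D_c ≈ 7.88 mg/L; x_c ≈ 201 km

t_c = [1/(k_2−k_1)] ln[(k_2/k_1)(1 − D₀(k_2−k_1)/(k_1 L₀))]
= [1/(0.756−0.230)] ln[(0.756/0.230)(1 − 2.26×0.5260/(0.230×41.1))]
= (1/0.5260) ln[3.287 × 0.8742] = 1.901 × ln(2.874) = 1.901 × 1.056 = 2.007 d.
D_c = (k_1/k_2) L₀ e^(−k_1 t_c) = (0.230/0.756) × 41.1 × e^(−0.230×2.007) = 0.3042 × 41.1 × 0.6303 = 7.881 mg/L.
x_c = v t_c = 1.16 m/s × 2.007 d × 86400 s/d = 201100 m ≈ 201 km.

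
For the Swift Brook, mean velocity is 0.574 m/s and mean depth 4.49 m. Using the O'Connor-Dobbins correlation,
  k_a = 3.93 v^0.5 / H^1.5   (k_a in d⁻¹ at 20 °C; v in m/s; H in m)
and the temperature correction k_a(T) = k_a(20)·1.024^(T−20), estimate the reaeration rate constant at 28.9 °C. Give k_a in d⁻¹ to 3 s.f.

k_a(20) = 3.93 × 0.574^0.5 / 4.49^1.5 = 3.93 × 0.7576 / 9.514 = 0.3130 d⁻¹.
k_a(28.9) = 0.3130 × 1.024^(28.9−20) = 0.3130 × 1.235 = 0.3865 d⁻¹.

k_a ≈ 0.386 d⁻¹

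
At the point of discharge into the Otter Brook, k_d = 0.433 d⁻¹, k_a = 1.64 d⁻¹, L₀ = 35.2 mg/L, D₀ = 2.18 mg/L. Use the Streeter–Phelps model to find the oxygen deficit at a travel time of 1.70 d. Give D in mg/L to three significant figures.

D ≈ 5.41 mg/L

k_d L₀/(k_a−k_d) = 0.433×35.2/(1.64−0.433) = 15.24/1.207 = 12.63 mg/L.
e^(−k_d t) = e^(−0.433×1.700) = 0.4790; e^(−k_a t) = e^(−1.64×1.700) = 0.06154.
D = 12.63 × (0.4790 − 0.06154) + 2.18 × 0.06154 = 5.271 + 0.1342 = 5.405 mg/L.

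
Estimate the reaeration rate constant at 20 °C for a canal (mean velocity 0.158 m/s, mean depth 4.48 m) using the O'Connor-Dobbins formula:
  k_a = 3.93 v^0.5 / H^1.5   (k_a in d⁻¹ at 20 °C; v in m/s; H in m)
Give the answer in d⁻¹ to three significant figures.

k_a ≈ 0.165 d⁻¹

k_a = 3.93 × 0.158^0.5 / 4.48^1.5 = 3.93 × 0.3975 / 9.482 = 0.1647 d⁻¹.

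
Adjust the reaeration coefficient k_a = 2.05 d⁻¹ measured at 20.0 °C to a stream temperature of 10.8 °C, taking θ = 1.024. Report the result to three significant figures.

k_a(T₂) = k_a(T₁) · θ^(T₂−T₁) = 2.05 × 1.024^(10.8−20.0)
= 2.05 × 1.024^-9.20 = 2.05 × 0.8040 = 1.648 d⁻¹.

k_a ≈ 1.65 d⁻¹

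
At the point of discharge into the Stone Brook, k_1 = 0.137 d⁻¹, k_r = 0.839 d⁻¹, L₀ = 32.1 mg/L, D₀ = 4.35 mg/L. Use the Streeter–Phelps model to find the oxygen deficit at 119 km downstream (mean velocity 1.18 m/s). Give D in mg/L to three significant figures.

Travel time t = x/v = 119 km / (1.18 m/s) = 119000 m / 1.18 m/s = 100800 s = 1.167 d.
k_1 L₀/(k_r−k_1) = 0.137×32.1/(0.839−0.137) = 4.398/0.7020 = 6.265 mg/L.
e^(−k_1 t) = e^(−0.137×1.167) = 0.8522; e^(−k_r t) = e^(−0.839×1.167) = 0.3756.
D = 6.265 × (0.8522 − 0.3756) + 4.35 × 0.3756 = 2.986 + 1.634 = 4.620 mg/L.

D ≈ 4.62 mg/L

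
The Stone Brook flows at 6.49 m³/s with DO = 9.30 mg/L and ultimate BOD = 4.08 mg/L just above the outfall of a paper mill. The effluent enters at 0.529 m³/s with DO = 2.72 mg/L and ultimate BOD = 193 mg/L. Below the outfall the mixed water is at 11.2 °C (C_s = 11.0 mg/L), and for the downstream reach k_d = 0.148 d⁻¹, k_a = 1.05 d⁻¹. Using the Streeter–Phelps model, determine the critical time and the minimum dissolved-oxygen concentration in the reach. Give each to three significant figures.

Mixed DO = (6.49×9.30 + 0.529×2.72)/(6.49+0.529) = 61.80/7.019 = 8.804 mg/L.
Mixed L₀ = (6.49×4.08 + 0.529×193)/(7.019) = 128.6/7.019 = 18.32 mg/L.
Initial deficit D₀ = C_s − DO₀ = 11.0 − 8.804 = 2.196 mg/L.
t_c = (1/0.9020) ln[(1.05/0.148)(1 − 2.196×0.9020/(0.148×18.32))] = 1.109 × ln(1.911) = 0.7182 d.
D_c = (0.148/1.05) × 18.32 × e^(−0.148×0.7182) = 0.1410 × 18.32 × 0.8992 = 2.322 mg/L.
Minimum DO = 11.0 − 2.322 = 8.678 mg/L.

t_c ≈ 0.718 d; minimum DO ≈ 8.68 mg/L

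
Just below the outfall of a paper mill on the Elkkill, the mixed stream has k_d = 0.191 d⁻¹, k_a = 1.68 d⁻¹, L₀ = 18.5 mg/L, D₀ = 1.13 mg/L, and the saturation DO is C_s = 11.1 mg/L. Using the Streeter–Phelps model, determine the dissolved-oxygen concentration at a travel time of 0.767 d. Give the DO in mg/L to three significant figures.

k_d L₀/(k_a−k_d) = 0.191×18.5/(1.68−0.191) = 3.534/1.489 = 2.373 mg/L.
e^(−k_d t) = e^(−0.191×0.7670) = 0.8637; e^(−k_a t) = e^(−1.68×0.7670) = 0.2757.
D = 2.373 × (0.8637 − 0.2757) + 1.13 × 0.2757 = 1.396 + 0.3115 = 1.707 mg/L.
DO = C_s − D = 11.1 − 1.707 = 9.393 mg/L.

DO ≈ 9.39 mg/L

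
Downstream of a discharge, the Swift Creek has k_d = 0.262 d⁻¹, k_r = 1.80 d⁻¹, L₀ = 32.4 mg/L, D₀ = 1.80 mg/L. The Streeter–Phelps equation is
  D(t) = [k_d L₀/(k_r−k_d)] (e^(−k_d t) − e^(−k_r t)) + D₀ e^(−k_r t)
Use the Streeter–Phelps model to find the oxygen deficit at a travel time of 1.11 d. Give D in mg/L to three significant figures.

k_d L₀/(k_r−k_d) = 0.262×32.4/(1.80−0.262) = 8.489/1.538 = 5.519 mg/L.
e^(−k_d t) = e^(−0.262×1.110) = 0.7477; e^(−k_r t) = e^(−1.80×1.110) = 0.1356.
D = 5.519 × (0.7477 − 0.1356) + 1.80 × 0.1356 = 3.378 + 0.2441 = 3.622 mg/L.

D ≈ 3.62 mg/L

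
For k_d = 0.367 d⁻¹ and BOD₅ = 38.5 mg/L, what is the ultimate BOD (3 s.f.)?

L₀ ≈ 45.8 mg/L

BOD₅ = L₀(1 − e^(−5k_d)) ⇒ L₀ = BOD₅ / (1 − e^(−5×0.367))
= 38.5 / (1 − 0.1596) = 38.5 / 0.8404 = 45.81 mg/L.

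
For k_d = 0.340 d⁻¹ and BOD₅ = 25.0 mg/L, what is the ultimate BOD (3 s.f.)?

L₀ ≈ 30.6 mg/L

BOD₅ = L₀(1 − e^(−5k_d)) ⇒ L₀ = BOD₅ / (1 − e^(−5×0.340))
= 25.0 / (1 − 0.1827) = 25.0 / 0.8173 = 30.59 mg/L.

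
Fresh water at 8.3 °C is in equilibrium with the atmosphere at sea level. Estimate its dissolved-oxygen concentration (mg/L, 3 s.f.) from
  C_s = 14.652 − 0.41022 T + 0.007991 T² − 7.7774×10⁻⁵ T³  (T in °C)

C_s = 14.652 − 0.41022×8.3 + 0.007991×8.3² − 7.7774×10⁻⁵×8.3³ = 11.75 mg/L.

C_s ≈ 11.8 mg/L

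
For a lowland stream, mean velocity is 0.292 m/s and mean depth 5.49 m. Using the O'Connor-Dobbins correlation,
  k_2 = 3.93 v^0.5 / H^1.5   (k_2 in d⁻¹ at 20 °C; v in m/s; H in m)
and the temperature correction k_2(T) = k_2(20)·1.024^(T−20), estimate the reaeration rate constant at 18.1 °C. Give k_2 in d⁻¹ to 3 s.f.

k_2 ≈ 0.158 d⁻¹

k_2(20) = 3.93 × 0.292^0.5 / 5.49^1.5 = 3.93 × 0.5404 / 12.86 = 0.1651 d⁻¹.
k_2(18.1) = 0.1651 × 1.024^(18.1−20) = 0.1651 × 0.9559 = 0.1578 d⁻¹.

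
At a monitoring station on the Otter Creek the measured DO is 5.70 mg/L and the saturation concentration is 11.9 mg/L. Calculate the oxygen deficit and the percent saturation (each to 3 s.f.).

D ≈ 6.20 mg/L; 47.9 % saturation

D = C_s − C = 11.9 − 5.70 = 6.20 mg/L.
% saturation = 5.70/11.9 × 100 = 47.9 %.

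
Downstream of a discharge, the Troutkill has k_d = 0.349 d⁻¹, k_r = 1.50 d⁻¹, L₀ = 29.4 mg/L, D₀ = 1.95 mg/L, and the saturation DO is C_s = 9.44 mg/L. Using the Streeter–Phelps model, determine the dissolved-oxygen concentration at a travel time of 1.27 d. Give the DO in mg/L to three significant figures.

k_d L₀/(k_r−k_d) = 0.349×29.4/(1.50−0.349) = 10.26/1.151 = 8.915 mg/L.
e^(−k_d t) = e^(−0.349×1.270) = 0.6420; e^(−k_r t) = e^(−1.50×1.270) = 0.1488.
D = 8.915 × (0.6420 − 0.1488) + 1.95 × 0.1488 = 4.396 + 0.2902 = 4.686 mg/L.
DO = C_s − D = 9.44 − 4.686 = 4.754 mg/L.

DO ≈ 4.75 mg/L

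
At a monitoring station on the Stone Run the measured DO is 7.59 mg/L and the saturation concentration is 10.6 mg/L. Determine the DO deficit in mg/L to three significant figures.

D = C_s − C = 10.6 − 7.59 = 3.01 mg/L.

D ≈ 3.01 mg/L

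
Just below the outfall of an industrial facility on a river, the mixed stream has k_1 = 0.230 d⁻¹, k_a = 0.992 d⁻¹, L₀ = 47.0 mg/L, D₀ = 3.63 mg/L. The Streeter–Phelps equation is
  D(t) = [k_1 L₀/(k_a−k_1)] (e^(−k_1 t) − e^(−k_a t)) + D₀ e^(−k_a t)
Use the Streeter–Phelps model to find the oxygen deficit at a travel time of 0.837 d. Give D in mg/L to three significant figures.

D ≈ 7.10 mg/L

k_1 L₀/(k_a−k_1) = 0.230×47.0/(0.992−0.230) = 10.81/0.7620 = 14.19 mg/L.
e^(−k_1 t) = e^(−0.230×0.8370) = 0.8249; e^(−k_a t) = e^(−0.992×0.8370) = 0.4359.
D = 14.19 × (0.8249 − 0.4359) + 3.63 × 0.4359 = 5.518 + 1.582 = 7.100 mg/L.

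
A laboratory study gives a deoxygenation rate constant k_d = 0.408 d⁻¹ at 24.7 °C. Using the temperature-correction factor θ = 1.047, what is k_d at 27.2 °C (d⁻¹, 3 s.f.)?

k_d(T₂) = k_d(T₁) · θ^(T₂−T₁) = 0.408 × 1.047^(27.2−24.7)
= 0.408 × 1.047^2.50 = 0.408 × 1.122 = 0.4576 d⁻¹.

k_d ≈ 0.458 d⁻¹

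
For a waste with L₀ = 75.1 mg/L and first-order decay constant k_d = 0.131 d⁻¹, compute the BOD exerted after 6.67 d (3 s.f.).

y ≈ 43.8 mg/L

y_t = L₀(1 − e^(−k_d t)) = 75.1 × (1 − e^(−0.131×6.67))
= 75.1 × (1 − 0.4174) = 75.1 × 0.5826 = 43.76 mg/L.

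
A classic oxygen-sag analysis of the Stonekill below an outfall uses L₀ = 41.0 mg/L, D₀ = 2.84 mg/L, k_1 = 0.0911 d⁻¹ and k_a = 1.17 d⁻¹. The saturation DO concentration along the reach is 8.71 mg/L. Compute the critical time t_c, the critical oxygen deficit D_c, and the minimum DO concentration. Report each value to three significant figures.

t_c ≈ 0.775 d; D_c ≈ 2.97 mg/L; min DO ≈ 5.74 mg/L

t_c = [1/(k_a−k_1)] ln[(k_a/k_1)(1 − D₀(k_a−k_1)/(k_1 L₀))]
= [1/(1.17−0.0911)] ln[(1.17/0.0911)(1 − 2.84×1.079/(0.0911×41.0))]
= (1/1.079) ln[12.84 × 0.1797] = 0.9269 × ln(2.307) = 0.9269 × 0.8361 = 0.7749 d.
D_c = (k_1/k_a) L₀ e^(−k_1 t_c) = (0.0911/1.17) × 41.0 × e^(−0.0911×0.7749) = 0.07786 × 41.0 × 0.9318 = 2.975 mg/L.
Minimum DO = C_s − D_c = 8.71 − 2.975 = 5.735 mg/L.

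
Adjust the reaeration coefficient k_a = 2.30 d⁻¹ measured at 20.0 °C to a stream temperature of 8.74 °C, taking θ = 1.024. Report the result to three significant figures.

k_a(T₂) = k_a(T₁) · θ^(T₂−T₁) = 2.30 × 1.024^(8.74−20.0)
= 2.30 × 1.024^-11.3 = 2.30 × 0.7656 = 1.761 d⁻¹.

k_a ≈ 1.76 d⁻¹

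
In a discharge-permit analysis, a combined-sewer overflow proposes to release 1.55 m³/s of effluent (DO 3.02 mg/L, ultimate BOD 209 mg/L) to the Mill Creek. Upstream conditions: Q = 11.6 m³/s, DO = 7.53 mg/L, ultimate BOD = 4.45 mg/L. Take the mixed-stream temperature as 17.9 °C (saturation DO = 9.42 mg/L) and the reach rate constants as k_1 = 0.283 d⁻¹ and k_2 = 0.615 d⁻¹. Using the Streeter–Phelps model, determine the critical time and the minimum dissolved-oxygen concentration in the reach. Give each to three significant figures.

Mixed DO = (11.6×7.53 + 1.55×3.02)/(11.6+1.55) = 92.03/13.15 = 6.998 mg/L.
Mixed L₀ = (11.6×4.45 + 1.55×209)/(13.15) = 375.6/13.15 = 28.56 mg/L.
Initial deficit D₀ = C_s − DO₀ = 9.42 − 6.998 = 2.422 mg/L.
t_c = (1/0.3320) ln[(0.615/0.283)(1 − 2.422×0.3320/(0.283×28.56))] = 3.012 × ln(1.957) = 2.022 d.
D_c = (0.283/0.615) × 28.56 × e^(−0.283×2.022) = 0.4602 × 28.56 × 0.5642 = 7.415 mg/L.
Minimum DO = 9.42 − 7.415 = 2.005 mg/L.

t_c ≈ 2.02 d; minimum DO ≈ 2.00 mg/L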